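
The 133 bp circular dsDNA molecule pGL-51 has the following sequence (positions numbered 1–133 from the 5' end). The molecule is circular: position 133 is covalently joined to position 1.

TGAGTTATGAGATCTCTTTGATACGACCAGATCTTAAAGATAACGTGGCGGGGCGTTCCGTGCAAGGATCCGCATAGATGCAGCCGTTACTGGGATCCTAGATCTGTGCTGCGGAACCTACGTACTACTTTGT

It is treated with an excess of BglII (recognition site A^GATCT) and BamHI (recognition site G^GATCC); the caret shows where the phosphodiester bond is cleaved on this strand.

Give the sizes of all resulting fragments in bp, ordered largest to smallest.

BglII sites (AGATCT) start at positions 10, 29, 100.
BglII cuts after the first base of each site, so after positions 10, 29, 100.
BamHI sites (GGATCC) start at positions 66, 93.
BamHI cuts after the first base of each site, so after positions 66, 93.
Combined cut positions: 10, 29, 66, 93, 100.
Circular molecule, 5 cuts → 5 fragments:
  11–29 → 19 bp
  30–66 → 37 bp
  67–93 → 27 bp
  94–100 → 7 bp
  101–133 then 1–10 → 33 + 10 = 43 bp
Sorted largest to smallest: 43, 37, 27, 19, 7 bp.

43, 37, 27, 19, 7 bp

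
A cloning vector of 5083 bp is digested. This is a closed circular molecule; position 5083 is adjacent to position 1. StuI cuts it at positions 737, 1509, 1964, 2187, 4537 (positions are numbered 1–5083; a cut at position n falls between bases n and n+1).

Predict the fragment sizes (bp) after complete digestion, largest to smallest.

2350, 1283, 772, 455, 223 bp

Circular molecule, 5 cuts → 5 fragments:
  1509 − 737 = 772 bp
  1964 − 1509 = 455 bp
  2187 − 1964 = 223 bp
  4537 − 2187 = 2350 bp
  wrap: 5083 − 4537 + 737 = 1283 bp
Sorted largest to smallest: 2350, 1283, 772, 455, 223 bp.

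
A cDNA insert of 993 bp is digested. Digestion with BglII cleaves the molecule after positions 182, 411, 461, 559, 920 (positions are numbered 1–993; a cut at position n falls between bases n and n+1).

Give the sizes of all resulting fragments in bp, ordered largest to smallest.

361, 229, 182, 98, 73, 50 bp

Linear molecule, 5 cuts → 6 fragments:
  182 − 0 = 182 bp
  411 − 182 = 229 bp
  461 − 411 = 50 bp
  559 − 461 = 98 bp
  920 − 559 = 361 bp
  993 − 920 = 73 bp
Sorted largest to smallest: 361, 229, 182, 98, 73, 50 bp.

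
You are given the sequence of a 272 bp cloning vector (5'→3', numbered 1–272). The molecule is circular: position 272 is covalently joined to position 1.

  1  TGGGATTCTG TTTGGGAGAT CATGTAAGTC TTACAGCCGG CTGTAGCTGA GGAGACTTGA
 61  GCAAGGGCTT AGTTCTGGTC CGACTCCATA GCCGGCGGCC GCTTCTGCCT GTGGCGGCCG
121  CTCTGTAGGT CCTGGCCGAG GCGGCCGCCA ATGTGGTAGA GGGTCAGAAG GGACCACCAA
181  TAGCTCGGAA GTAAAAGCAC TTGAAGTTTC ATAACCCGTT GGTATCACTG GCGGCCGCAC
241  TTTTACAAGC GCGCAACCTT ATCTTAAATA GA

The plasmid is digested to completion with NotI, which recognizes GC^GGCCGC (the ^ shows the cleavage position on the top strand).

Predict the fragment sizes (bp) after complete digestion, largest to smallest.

NotI sites (GCGGCCGC) start at positions 95, 114, 141, 231.
NotI cuts after base 2 of each site, so after positions 96, 115, 142, 232.
Circular molecule, 4 cuts → 4 fragments:
  97–115 → 19 bp
  116–142 → 27 bp
  143–232 → 90 bp
  233–272 then 1–96 → 40 + 96 = 136 bp
Sorted largest to smallest: 136, 90, 27, 19 bp.

136, 90, 27, 19 bp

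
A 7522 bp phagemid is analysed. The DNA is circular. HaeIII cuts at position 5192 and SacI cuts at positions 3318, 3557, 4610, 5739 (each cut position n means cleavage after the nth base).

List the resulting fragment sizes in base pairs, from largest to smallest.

Combined cut positions (sorted): 3318, 3557, 4610, 5192, 5739.
Circular molecule, 5 cuts → 5 fragments:
  3557 − 3318 = 239 bp
  4610 − 3557 = 1053 bp
  5192 − 4610 = 582 bp
  5739 − 5192 = 547 bp
  wrap: 7522 − 5739 + 3318 = 5101 bp
Sorted largest to smallest: 5101, 1053, 582, 547, 239 bp.

5101, 1053, 582, 547, 239 bp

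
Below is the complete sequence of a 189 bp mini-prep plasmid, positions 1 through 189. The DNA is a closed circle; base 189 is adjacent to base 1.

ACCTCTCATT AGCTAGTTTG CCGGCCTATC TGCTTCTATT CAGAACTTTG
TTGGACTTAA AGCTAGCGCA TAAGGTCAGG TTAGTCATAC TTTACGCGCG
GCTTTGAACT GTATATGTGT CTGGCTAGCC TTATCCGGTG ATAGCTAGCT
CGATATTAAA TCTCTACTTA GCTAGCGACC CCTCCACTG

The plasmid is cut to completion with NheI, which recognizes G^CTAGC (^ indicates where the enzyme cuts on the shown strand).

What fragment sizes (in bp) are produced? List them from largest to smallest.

80, 62, 27, 20 bp

NheI sites (GCTAGC) start at positions 62, 124, 144, 171.
NheI cuts after the first base of each site, so after positions 62, 124, 144, 171.
Circular molecule, 4 cuts → 4 fragments:
  63–124 → 62 bp
  125–144 → 20 bp
  145–171 → 27 bp
  172–189 then 1–62 → 18 + 62 = 80 bp
Sorted largest to smallest: 80, 62, 27, 20 bp.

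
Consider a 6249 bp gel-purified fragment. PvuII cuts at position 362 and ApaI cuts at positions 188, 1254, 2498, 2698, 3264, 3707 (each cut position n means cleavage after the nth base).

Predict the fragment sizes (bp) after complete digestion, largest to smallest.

Combined cut positions (sorted): 188, 362, 1254, 2498, 2698, 3264, 3707.
Linear molecule, 7 cuts → 8 fragments:
  188 − 0 = 188 bp
  362 − 188 = 174 bp
  1254 − 362 = 892 bp
  2498 − 1254 = 1244 bp
  2698 − 2498 = 200 bp
  3264 − 2698 = 566 bp
  3707 − 3264 = 443 bp
  6249 − 3707 = 2542 bp
Sorted largest to smallest: 2542, 1244, 892, 566, 443, 200, 188, 174 bp.

2542, 1244, 892, 566, 443, 200, 188, 174 bp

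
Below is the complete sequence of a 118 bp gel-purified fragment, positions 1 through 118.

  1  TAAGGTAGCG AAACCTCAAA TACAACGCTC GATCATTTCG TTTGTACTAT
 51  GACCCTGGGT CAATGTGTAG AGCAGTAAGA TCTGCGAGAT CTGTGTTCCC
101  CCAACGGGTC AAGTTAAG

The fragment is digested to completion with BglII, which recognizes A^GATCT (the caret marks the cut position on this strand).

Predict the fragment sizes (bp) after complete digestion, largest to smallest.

BglII sites (AGATCT) start at positions 78, 87.
BglII cuts after the first base of each site, so after positions 78, 87.
Linear molecule, 2 cuts → 3 fragments:
  1–78 → 78 bp
  79–87 → 9 bp
  88–118 → 31 bp
Sorted largest to smallest: 78, 31, 9 bp.

78, 31, 9 bp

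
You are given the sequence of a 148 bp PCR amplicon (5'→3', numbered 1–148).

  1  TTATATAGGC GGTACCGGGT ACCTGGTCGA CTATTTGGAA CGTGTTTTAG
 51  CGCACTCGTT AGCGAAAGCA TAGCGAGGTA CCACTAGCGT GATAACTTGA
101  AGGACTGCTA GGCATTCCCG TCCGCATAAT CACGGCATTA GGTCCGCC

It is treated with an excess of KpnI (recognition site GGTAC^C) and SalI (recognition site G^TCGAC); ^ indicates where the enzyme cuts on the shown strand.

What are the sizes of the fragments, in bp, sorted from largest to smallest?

KpnI sites (GGTACC) start at positions 11, 18, 77.
KpnI cuts after base 5 of each site (before the last base), so after positions 15, 22, 81.
The SalI site (GTCGAC) starts at position 26.
SalI cuts after the first base of each site, so after position 26.
Combined cut positions: 15, 22, 26, 81.
Linear molecule, 4 cuts → 5 fragments:
  1–15 → 15 bp
  16–22 → 7 bp
  23–26 → 4 bp
  27–81 → 55 bp
  82–148 → 67 bp
Sorted largest to smallest: 67, 55, 15, 7, 4 bp.

67, 55, 15, 7, 4 bp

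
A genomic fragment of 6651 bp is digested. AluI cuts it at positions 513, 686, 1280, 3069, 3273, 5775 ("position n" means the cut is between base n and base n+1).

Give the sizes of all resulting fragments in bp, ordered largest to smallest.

2502, 1789, 876, 594, 513, 204, 173 bp

Linear molecule, 6 cuts → 7 fragments:
  513 − 0 = 513 bp
  686 − 513 = 173 bp
  1280 − 686 = 594 bp
  3069 − 1280 = 1789 bp
  3273 − 3069 = 204 bp
  5775 − 3273 = 2502 bp
  6651 − 5775 = 876 bp
Sorted largest to smallest: 2502, 1789, 876, 594, 513, 204, 173 bp.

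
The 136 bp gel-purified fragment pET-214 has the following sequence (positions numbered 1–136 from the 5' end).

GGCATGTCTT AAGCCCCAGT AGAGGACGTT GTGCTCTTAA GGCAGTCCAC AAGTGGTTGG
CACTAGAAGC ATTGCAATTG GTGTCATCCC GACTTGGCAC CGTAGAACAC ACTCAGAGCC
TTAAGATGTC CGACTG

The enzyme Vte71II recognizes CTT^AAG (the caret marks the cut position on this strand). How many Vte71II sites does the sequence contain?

CTTAAG occurs starting at positions 8, 36, 120.
Vte71II cuts at 3 sites.

3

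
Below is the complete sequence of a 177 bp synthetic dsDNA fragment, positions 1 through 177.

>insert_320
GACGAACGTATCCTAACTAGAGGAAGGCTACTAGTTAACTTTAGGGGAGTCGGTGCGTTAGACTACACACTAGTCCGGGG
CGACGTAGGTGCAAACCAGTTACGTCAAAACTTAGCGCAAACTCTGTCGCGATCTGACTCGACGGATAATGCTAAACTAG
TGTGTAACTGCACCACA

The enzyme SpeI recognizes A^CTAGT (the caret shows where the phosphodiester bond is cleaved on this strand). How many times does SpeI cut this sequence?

3

ACTAGT occurs starting at positions 30, 69, 156.
SpeI cuts at 3 sites.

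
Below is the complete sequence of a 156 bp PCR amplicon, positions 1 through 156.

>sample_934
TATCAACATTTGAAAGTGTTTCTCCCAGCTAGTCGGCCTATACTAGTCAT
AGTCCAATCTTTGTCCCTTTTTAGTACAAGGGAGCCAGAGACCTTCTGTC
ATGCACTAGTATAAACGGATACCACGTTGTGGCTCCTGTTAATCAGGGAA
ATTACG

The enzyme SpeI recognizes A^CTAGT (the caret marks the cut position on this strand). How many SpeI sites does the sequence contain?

2

ACTAGT occurs starting at positions 42, 105.
SpeI cuts at 2 sites.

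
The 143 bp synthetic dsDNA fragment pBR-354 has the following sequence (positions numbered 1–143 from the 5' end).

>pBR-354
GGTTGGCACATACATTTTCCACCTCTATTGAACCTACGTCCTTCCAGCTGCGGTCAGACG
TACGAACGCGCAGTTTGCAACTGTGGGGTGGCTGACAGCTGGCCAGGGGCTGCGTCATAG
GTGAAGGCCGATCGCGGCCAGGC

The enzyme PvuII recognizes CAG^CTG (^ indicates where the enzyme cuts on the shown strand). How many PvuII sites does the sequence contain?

CAGCTG occurs starting at positions 45, 96.
PvuII cuts at 2 sites.

2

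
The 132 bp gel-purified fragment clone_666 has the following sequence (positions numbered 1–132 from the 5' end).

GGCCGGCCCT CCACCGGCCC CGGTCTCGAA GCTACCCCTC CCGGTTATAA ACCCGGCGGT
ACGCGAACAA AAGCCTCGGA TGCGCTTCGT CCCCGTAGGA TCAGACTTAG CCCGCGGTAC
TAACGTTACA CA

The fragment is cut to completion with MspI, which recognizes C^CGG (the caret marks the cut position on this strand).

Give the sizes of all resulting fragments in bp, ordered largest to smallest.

MspI sites (CCGG) start at positions 3, 14, 20, 41, 53.
MspI cuts after the first base of each site, so after positions 3, 14, 20, 41, 53.
Linear molecule, 5 cuts → 6 fragments:
  1–3 → 3 bp
  4–14 → 11 bp
  15–20 → 6 bp
  21–41 → 21 bp
  42–53 → 12 bp
  54–132 → 79 bp
Sorted largest to smallest: 79, 21, 12, 11, 6, 3 bp.

79, 21, 12, 11, 6, 3 bp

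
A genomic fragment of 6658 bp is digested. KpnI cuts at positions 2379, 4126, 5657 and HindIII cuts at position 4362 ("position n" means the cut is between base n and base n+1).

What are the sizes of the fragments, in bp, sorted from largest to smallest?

2379, 1747, 1295, 1001, 236 bp

Combined cut positions (sorted): 2379, 4126, 4362, 5657.
Linear molecule, 4 cuts → 5 fragments:
  2379 − 0 = 2379 bp
  4126 − 2379 = 1747 bp
  4362 − 4126 = 236 bp
  5657 − 4362 = 1295 bp
  6658 − 5657 = 1001 bp
Sorted largest to smallest: 2379, 1747, 1295, 1001, 236 bp.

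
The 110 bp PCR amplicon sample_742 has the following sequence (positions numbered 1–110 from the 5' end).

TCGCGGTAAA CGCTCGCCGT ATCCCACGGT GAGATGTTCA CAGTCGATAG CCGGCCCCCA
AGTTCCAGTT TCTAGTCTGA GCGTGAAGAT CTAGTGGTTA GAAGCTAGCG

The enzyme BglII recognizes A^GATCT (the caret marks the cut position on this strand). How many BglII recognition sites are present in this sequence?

AGATCT occurs starting at position 87.
BglII cuts at 1 site.

1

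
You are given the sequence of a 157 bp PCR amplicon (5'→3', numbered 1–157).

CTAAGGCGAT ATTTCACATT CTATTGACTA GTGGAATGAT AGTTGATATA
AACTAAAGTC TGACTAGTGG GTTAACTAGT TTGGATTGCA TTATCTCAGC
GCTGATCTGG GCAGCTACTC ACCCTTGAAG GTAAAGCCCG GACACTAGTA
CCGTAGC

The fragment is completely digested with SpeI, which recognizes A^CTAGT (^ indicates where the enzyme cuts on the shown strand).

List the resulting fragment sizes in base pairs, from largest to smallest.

69, 36, 27, 13, 12 bp

SpeI sites (ACTAGT) start at positions 27, 63, 75, 144.
SpeI cuts after the first base of each site, so after positions 27, 63, 75, 144.
Linear molecule, 4 cuts → 5 fragments:
  1–27 → 27 bp
  28–63 → 36 bp
  64–75 → 12 bp
  76–144 → 69 bp
  145–157 → 13 bp
Sorted largest to smallest: 69, 36, 27, 13, 12 bp.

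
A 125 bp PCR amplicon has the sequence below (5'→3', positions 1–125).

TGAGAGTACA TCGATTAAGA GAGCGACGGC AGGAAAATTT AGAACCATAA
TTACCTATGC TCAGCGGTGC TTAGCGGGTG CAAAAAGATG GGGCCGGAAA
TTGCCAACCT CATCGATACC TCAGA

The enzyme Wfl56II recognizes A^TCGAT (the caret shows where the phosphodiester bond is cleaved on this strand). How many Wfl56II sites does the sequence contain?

ATCGAT occurs starting at positions 10, 112.
Wfl56II cuts at 2 sites.

2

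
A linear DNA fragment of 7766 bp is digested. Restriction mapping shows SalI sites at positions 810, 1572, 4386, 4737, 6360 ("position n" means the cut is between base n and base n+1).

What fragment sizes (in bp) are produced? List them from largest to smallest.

2814, 1623, 1406, 810, 762, 351 bp

Linear molecule, 5 cuts → 6 fragments:
  810 − 0 = 810 bp
  1572 − 810 = 762 bp
  4386 − 1572 = 2814 bp
  4737 − 4386 = 351 bp
  6360 − 4737 = 1623 bp
  7766 − 6360 = 1406 bp
Sorted largest to smallest: 2814, 1623, 1406, 810, 762, 351 bp.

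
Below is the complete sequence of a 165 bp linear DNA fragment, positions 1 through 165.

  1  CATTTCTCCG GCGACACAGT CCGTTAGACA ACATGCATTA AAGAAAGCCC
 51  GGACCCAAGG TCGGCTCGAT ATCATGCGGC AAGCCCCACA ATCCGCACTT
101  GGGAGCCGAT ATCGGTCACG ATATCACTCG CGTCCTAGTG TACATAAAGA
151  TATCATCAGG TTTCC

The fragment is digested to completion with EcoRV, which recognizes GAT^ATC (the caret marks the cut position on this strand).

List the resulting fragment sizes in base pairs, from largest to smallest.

EcoRV sites (GATATC) start at positions 68, 108, 120, 149.
EcoRV cuts after base 3 of each site, so after positions 70, 110, 122, 151.
Linear molecule, 4 cuts → 5 fragments:
  1–70 → 70 bp
  71–110 → 40 bp
  111–122 → 12 bp
  123–151 → 29 bp
  152–165 → 14 bp
Sorted largest to smallest: 70, 40, 29, 14, 12 bp.

70, 40, 29, 14, 12 bp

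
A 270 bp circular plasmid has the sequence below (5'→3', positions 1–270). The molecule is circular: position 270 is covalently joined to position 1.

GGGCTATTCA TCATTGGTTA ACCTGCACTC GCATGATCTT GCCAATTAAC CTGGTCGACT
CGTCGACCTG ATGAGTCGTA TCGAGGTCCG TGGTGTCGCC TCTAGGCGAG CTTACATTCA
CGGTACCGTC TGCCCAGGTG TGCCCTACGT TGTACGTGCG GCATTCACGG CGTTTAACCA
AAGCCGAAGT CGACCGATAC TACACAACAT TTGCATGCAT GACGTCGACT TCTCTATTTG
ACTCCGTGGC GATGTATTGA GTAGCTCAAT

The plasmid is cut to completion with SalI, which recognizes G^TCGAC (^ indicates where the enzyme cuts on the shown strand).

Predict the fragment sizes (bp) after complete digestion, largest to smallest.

127, 100, 35, 8 bp

SalI sites (GTCGAC) start at positions 54, 62, 189, 224.
SalI cuts after the first base of each site, so after positions 54, 62, 189, 224.
Circular molecule, 4 cuts → 4 fragments:
  55–62 → 8 bp
  63–189 → 127 bp
  190–224 → 35 bp
  225–270 then 1–54 → 46 + 54 = 100 bp
Sorted largest to smallest: 127, 100, 35, 8 bp.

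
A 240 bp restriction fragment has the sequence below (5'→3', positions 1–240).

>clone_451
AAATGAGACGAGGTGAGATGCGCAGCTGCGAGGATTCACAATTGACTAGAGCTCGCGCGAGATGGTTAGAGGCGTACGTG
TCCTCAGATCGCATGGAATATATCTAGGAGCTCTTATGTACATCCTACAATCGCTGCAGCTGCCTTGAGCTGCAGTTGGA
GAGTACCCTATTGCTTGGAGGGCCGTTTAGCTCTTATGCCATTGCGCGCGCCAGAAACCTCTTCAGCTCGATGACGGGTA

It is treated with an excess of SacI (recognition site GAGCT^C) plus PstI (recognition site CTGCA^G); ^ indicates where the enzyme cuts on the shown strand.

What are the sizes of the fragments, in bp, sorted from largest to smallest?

SacI sites (GAGCTC) start at positions 49, 108.
SacI cuts after base 5 of each site (before the last base), so after positions 53, 112.
PstI sites (CTGCAG) start at positions 134, 150.
PstI cuts after base 5 of each site (before the last base), so after positions 138, 154.
Combined cut positions: 53, 112, 138, 154.
Linear molecule, 4 cuts → 5 fragments:
  1–53 → 53 bp
  54–112 → 59 bp
  113–138 → 26 bp
  139–154 → 16 bp
  155–240 → 86 bp
Sorted largest to smallest: 86, 59, 53, 26, 16 bp.

86, 59, 53, 26, 16 bp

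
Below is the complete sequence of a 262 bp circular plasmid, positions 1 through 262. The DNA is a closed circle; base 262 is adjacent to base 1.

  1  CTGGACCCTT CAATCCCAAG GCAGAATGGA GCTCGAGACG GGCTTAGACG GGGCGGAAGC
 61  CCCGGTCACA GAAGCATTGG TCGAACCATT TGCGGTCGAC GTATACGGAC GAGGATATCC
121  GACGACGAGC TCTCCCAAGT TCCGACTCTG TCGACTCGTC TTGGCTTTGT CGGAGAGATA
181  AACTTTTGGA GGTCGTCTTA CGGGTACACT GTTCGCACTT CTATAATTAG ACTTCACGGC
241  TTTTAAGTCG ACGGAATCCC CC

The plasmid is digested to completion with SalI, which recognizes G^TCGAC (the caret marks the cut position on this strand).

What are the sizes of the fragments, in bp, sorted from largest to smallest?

SalI sites (GTCGAC) start at positions 95, 150, 247.
SalI cuts after the first base of each site, so after positions 95, 150, 247.
Circular molecule, 3 cuts → 3 fragments:
  96–150 → 55 bp
  151–247 → 97 bp
  248–262 then 1–95 → 15 + 95 = 110 bp
Sorted largest to smallest: 110, 97, 55 bp.

110, 97, 55 bp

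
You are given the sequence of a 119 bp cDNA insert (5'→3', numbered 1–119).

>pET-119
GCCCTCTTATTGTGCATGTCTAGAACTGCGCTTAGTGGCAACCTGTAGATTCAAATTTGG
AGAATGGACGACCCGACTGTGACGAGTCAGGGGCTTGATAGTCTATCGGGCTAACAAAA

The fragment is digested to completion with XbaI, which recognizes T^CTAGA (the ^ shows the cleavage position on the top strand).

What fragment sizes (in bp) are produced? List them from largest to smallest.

100, 19 bp

The XbaI site (TCTAGA) starts at position 19.
XbaI cuts after the first base of each site, so after position 19.
Linear molecule, 1 cut → 2 fragments:
  1–19 → 19 bp
  20–119 → 100 bp
Sorted largest to smallest: 100, 19 bp.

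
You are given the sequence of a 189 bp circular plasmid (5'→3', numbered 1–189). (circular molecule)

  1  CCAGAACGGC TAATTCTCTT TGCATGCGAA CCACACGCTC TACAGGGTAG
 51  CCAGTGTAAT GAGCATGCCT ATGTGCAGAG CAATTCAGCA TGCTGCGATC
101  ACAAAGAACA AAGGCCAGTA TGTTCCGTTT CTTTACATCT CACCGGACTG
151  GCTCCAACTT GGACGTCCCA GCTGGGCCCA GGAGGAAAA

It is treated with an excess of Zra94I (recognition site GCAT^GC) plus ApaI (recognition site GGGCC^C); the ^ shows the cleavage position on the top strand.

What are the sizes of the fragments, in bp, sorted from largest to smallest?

Zra94I sites (GCATGC) start at positions 22, 63, 88.
Zra94I cuts after base 4 of each site, so after positions 25, 66, 91.
The ApaI site (GGGCCC) starts at position 174.
ApaI cuts after base 5 of each site (before the last base), so after position 178.
Combined cut positions: 25, 66, 91, 178.
Circular molecule, 4 cuts → 4 fragments:
  26–66 → 41 bp
  67–91 → 25 bp
  92–178 → 87 bp
  179–189 then 1–25 → 11 + 25 = 36 bp
Sorted largest to smallest: 87, 41, 36, 25 bp.

87, 41, 36, 25 bp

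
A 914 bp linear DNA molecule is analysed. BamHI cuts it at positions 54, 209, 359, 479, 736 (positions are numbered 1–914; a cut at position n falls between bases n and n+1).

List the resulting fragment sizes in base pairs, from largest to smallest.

Linear molecule, 5 cuts → 6 fragments:
  54 − 0 = 54 bp
  209 − 54 = 155 bp
  359 − 209 = 150 bp
  479 − 359 = 120 bp
  736 − 479 = 257 bp
  914 − 736 = 178 bp
Sorted largest to smallest: 257, 178, 155, 150, 120, 54 bp.

257, 178, 155, 150, 120, 54 bp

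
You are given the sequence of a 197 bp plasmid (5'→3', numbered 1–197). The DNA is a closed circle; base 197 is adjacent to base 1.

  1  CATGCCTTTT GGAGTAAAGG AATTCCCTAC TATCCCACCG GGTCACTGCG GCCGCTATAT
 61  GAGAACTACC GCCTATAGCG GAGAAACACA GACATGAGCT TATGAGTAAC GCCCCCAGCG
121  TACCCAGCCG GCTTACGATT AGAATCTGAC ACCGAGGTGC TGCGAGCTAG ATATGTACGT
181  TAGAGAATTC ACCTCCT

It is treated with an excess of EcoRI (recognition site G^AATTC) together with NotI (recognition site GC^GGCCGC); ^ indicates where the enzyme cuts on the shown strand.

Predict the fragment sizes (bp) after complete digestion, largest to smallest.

EcoRI sites (GAATTC) start at positions 20, 185.
EcoRI cuts after the first base of each site, so after positions 20, 185.
The NotI site (GCGGCCGC) starts at position 48.
NotI cuts after base 2 of each site, so after position 49.
Combined cut positions: 20, 49, 185.
Circular molecule, 3 cuts → 3 fragments:
  21–49 → 29 bp
  50–185 → 136 bp
  186–197 then 1–20 → 12 + 20 = 32 bp
Sorted largest to smallest: 136, 32, 29 bp.

136, 32, 29 bp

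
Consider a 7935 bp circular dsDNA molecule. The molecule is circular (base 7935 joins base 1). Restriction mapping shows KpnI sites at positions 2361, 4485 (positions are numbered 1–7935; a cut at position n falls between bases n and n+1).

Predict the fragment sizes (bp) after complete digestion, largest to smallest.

5811, 2124 bp

Circular molecule, 2 cuts → 2 fragments:
  4485 − 2361 = 2124 bp
  wrap: 7935 − 4485 + 2361 = 5811 bp
Sorted largest to smallest: 5811, 2124 bp.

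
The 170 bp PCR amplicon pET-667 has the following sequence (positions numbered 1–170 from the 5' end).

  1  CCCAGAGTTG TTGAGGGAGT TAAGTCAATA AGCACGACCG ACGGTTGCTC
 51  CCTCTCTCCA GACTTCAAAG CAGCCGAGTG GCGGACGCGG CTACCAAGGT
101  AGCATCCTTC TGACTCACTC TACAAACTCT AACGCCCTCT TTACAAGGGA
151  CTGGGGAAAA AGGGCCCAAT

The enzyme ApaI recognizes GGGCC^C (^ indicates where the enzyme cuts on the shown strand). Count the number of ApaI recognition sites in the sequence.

1

GGGCCC occurs starting at position 162.
ApaI cuts at 1 site.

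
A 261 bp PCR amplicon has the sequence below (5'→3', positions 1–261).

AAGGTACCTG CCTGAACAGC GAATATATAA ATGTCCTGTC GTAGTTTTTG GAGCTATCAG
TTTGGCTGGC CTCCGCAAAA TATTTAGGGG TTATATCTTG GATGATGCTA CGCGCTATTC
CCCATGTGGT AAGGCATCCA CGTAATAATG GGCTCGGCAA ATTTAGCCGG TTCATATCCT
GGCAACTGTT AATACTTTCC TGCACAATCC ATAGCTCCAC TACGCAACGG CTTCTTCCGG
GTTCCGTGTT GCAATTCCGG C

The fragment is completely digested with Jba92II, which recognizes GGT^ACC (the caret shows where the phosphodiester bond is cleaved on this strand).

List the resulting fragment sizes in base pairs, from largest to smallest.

The Jba92II site (GGTACC) starts at position 3.
Jba92II cuts after base 3 of each site, so after position 5.
Linear molecule, 1 cut → 2 fragments:
  1–5 → 5 bp
  6–261 → 256 bp
Sorted largest to smallest: 256, 5 bp.

256, 5 bp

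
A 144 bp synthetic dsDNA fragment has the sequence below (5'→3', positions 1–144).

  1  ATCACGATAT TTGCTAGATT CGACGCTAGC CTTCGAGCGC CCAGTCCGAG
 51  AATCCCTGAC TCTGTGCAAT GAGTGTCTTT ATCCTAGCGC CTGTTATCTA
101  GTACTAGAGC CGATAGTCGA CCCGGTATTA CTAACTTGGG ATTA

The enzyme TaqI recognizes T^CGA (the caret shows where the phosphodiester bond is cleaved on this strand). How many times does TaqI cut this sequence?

TCGA occurs starting at positions 20, 33, 117.
TaqI cuts at 3 sites.

3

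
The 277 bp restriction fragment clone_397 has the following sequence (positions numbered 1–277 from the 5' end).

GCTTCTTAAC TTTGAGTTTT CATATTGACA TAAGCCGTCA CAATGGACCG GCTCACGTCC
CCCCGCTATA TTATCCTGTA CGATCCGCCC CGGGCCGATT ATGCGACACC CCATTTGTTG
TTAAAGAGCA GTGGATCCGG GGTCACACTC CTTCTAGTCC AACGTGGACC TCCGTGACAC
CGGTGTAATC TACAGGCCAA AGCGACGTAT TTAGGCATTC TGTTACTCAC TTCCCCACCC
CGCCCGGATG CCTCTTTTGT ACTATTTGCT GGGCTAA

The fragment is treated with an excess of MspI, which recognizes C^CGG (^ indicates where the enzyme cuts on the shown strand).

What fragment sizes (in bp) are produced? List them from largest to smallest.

MspI sites (CCGG) start at positions 48, 90, 137, 180, 244.
MspI cuts after the first base of each site, so after positions 48, 90, 137, 180, 244.
Linear molecule, 5 cuts → 6 fragments:
  1–48 → 48 bp
  49–90 → 42 bp
  91–137 → 47 bp
  138–180 → 43 bp
  181–244 → 64 bp
  245–277 → 33 bp
Sorted largest to smallest: 64, 48, 47, 43, 42, 33 bp.

64, 48, 47, 43, 42, 33 bp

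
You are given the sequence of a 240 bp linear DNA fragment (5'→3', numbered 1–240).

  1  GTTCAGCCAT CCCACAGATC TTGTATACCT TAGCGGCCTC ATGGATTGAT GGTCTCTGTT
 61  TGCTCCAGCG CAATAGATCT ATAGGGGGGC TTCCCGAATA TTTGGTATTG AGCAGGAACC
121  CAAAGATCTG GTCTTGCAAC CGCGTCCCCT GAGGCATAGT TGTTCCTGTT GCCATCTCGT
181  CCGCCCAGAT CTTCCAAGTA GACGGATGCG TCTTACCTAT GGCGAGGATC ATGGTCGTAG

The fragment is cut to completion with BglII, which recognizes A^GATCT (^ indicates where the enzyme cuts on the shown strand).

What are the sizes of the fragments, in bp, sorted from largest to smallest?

63, 59, 53, 49, 16 bp

BglII sites (AGATCT) start at positions 16, 75, 124, 187.
BglII cuts after the first base of each site, so after positions 16, 75, 124, 187.
Linear molecule, 4 cuts → 5 fragments:
  1–16 → 16 bp
  17–75 → 59 bp
  76–124 → 49 bp
  125–187 → 63 bp
  188–240 → 53 bp
Sorted largest to smallest: 63, 59, 53, 49, 16 bp.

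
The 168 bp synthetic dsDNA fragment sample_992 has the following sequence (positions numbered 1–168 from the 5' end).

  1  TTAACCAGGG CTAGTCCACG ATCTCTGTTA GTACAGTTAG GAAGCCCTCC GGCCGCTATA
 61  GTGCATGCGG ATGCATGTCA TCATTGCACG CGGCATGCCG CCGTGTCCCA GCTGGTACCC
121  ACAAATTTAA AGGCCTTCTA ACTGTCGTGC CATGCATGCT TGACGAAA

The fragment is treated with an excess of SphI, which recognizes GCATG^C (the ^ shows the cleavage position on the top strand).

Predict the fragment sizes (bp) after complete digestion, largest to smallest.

67, 61, 30, 10 bp

SphI sites (GCATGC) start at positions 63, 93, 154.
SphI cuts after base 5 of each site (before the last base), so after positions 67, 97, 158.
Linear molecule, 3 cuts → 4 fragments:
  1–67 → 67 bp
  68–97 → 30 bp
  98–158 → 61 bp
  159–168 → 10 bp
Sorted largest to smallest: 67, 61, 30, 10 bp.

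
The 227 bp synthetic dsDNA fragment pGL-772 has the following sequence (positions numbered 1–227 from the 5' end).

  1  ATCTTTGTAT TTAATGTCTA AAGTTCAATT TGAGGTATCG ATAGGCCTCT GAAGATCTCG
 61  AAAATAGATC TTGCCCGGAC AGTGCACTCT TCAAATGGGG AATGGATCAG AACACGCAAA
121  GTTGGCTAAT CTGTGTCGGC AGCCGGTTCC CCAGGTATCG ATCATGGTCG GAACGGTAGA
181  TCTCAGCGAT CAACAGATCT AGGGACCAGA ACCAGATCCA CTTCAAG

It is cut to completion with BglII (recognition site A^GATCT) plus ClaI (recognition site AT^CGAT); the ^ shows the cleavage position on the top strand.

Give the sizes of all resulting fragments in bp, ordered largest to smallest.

BglII sites (AGATCT) start at positions 53, 66, 178, 195.
BglII cuts after the first base of each site, so after positions 53, 66, 178, 195.
ClaI sites (ATCGAT) start at positions 37, 157.
ClaI cuts after base 2 of each site, so after positions 38, 158.
Combined cut positions: 38, 53, 66, 158, 178, 195.
Linear molecule, 6 cuts → 7 fragments:
  1–38 → 38 bp
  39–53 → 15 bp
  54–66 → 13 bp
  67–158 → 92 bp
  159–178 → 20 bp
  179–195 → 17 bp
  196–227 → 32 bp
Sorted largest to smallest: 92, 38, 32, 20, 17, 15, 13 bp.

92, 38, 32, 20, 17, 15, 13 bp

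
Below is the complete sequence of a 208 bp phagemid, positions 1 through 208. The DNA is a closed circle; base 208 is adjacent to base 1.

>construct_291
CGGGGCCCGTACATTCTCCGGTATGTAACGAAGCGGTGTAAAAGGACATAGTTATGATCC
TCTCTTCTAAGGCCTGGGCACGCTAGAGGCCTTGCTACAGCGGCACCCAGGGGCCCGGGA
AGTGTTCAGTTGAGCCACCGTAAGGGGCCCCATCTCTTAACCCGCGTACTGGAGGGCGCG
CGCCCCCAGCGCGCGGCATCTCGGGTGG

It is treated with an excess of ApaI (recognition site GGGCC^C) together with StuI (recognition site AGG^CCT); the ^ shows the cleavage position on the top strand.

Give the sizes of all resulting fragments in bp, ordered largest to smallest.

ApaI sites (GGGCCC) start at positions 3, 111, 145.
ApaI cuts after base 5 of each site (before the last base), so after positions 7, 115, 149.
StuI sites (AGGCCT) start at positions 70, 87.
StuI cuts after base 3 of each site, so after positions 72, 89.
Combined cut positions: 7, 72, 89, 115, 149.
Circular molecule, 5 cuts → 5 fragments:
  8–72 → 65 bp
  73–89 → 17 bp
  90–115 → 26 bp
  116–149 → 34 bp
  150–208 then 1–7 → 59 + 7 = 66 bp
Sorted largest to smallest: 66, 65, 34, 26, 17 bp.

66, 65, 34, 26, 17 bp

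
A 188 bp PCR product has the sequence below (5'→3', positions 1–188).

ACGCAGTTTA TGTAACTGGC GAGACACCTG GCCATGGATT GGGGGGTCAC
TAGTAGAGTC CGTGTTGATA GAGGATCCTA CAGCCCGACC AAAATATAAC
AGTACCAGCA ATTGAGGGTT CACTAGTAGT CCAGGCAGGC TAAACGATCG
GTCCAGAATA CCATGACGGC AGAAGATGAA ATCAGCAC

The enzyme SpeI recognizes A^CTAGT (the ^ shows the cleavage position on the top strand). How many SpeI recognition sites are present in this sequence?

2

ACTAGT occurs starting at positions 49, 122.
SpeI cuts at 2 sites.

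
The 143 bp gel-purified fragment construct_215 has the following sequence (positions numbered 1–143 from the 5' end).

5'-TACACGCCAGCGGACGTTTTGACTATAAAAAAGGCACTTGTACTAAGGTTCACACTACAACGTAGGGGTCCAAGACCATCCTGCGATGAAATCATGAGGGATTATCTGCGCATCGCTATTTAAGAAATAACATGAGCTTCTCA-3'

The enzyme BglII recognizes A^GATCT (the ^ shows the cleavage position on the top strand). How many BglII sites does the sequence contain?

No occurrence of AGATCT is present in the sequence.
BglII does not cut: 0 sites.

0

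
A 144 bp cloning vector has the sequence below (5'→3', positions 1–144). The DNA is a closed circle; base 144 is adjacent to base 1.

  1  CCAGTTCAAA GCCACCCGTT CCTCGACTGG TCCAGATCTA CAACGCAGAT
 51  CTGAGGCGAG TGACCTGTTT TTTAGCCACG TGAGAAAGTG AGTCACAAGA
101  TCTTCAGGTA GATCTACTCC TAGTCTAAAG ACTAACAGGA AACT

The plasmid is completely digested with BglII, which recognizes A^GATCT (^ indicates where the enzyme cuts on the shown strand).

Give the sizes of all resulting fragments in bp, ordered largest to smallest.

68, 51, 13, 12 bp

BglII sites (AGATCT) start at positions 34, 47, 98, 110.
BglII cuts after the first base of each site, so after positions 34, 47, 98, 110.
Circular molecule, 4 cuts → 4 fragments:
  35–47 → 13 bp
  48–98 → 51 bp
  99–110 → 12 bp
  111–144 then 1–34 → 34 + 34 = 68 bp
Sorted largest to smallest: 68, 51, 13, 12 bp.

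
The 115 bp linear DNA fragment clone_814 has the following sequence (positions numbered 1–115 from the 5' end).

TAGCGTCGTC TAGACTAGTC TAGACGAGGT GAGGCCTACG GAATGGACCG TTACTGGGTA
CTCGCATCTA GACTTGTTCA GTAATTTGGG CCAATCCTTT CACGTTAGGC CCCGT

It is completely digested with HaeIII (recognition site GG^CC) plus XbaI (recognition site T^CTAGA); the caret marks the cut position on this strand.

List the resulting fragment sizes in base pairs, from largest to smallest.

33, 23, 19, 15, 10, 9, 6 bp

HaeIII sites (GGCC) start at positions 33, 89, 108.
HaeIII cuts after base 2 of each site, so after positions 34, 90, 109.
XbaI sites (TCTAGA) start at positions 9, 19, 67.
XbaI cuts after the first base of each site, so after positions 9, 19, 67.
Combined cut positions: 9, 19, 34, 67, 90, 109.
Linear molecule, 6 cuts → 7 fragments:
  1–9 → 9 bp
  10–19 → 10 bp
  20–34 → 15 bp
  35–67 → 33 bp
  68–90 → 23 bp
  91–109 → 19 bp
  110–115 → 6 bp
Sorted largest to smallest: 33, 23, 19, 15, 10, 9, 6 bp.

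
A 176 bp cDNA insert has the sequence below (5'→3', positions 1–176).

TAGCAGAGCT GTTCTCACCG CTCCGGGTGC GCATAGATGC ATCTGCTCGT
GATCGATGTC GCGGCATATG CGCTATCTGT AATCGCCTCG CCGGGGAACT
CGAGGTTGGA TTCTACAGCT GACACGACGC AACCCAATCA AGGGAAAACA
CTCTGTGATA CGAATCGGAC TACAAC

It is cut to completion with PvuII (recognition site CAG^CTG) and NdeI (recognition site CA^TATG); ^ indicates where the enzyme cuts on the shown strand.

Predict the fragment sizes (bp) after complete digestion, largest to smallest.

The PvuII site (CAGCTG) starts at position 116.
PvuII cuts after base 3 of each site, so after position 118.
The NdeI site (CATATG) starts at position 65.
NdeI cuts after base 2 of each site, so after position 66.
Combined cut positions: 66, 118.
Linear molecule, 2 cuts → 3 fragments:
  1–66 → 66 bp
  67–118 → 52 bp
  119–176 → 58 bp
Sorted largest to smallest: 66, 58, 52 bp.

66, 58, 52 bp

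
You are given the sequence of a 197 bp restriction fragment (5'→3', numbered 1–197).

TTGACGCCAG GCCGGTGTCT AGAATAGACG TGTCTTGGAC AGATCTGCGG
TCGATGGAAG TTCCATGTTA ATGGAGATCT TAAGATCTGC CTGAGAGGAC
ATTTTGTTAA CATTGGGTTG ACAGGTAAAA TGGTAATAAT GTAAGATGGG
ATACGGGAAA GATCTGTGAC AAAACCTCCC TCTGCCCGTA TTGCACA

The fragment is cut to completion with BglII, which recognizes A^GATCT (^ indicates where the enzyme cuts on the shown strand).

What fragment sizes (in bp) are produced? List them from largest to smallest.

BglII sites (AGATCT) start at positions 41, 75, 83, 160.
BglII cuts after the first base of each site, so after positions 41, 75, 83, 160.
Linear molecule, 4 cuts → 5 fragments:
  1–41 → 41 bp
  42–75 → 34 bp
  76–83 → 8 bp
  84–160 → 77 bp
  161–197 → 37 bp
Sorted largest to smallest: 77, 41, 37, 34, 8 bp.

77, 41, 37, 34, 8 bp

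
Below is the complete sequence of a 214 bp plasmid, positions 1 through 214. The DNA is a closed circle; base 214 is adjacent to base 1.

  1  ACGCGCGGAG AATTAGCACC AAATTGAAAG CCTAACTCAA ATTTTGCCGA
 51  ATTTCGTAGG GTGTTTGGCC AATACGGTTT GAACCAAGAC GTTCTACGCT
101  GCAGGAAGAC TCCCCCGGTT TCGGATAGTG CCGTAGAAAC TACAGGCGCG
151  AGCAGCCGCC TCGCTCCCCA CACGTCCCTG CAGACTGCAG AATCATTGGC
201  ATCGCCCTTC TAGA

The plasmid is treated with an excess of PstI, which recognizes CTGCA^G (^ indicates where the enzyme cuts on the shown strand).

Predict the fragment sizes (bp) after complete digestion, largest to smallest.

128, 79, 7 bp

PstI sites (CTGCAG) start at positions 99, 178, 185.
PstI cuts after base 5 of each site (before the last base), so after positions 103, 182, 189.
Circular molecule, 3 cuts → 3 fragments:
  104–182 → 79 bp
  183–189 → 7 bp
  190–214 then 1–103 → 25 + 103 = 128 bp
Sorted largest to smallest: 128, 79, 7 bp.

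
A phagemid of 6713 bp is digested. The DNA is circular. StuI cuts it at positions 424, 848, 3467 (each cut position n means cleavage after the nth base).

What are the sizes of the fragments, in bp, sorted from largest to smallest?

Circular molecule, 3 cuts → 3 fragments:
  848 − 424 = 424 bp
  3467 − 848 = 2619 bp
  wrap: 6713 − 3467 + 424 = 3670 bp
Sorted largest to smallest: 3670, 2619, 424 bp.

3670, 2619, 424 bp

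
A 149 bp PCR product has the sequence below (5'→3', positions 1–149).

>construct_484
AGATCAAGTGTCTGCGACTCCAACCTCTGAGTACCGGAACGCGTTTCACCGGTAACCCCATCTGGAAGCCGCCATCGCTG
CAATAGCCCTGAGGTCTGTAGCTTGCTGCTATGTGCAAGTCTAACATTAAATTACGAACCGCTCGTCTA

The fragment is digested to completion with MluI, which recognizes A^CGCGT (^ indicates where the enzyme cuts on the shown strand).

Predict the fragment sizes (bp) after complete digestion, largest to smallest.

The MluI site (ACGCGT) starts at position 39.
MluI cuts after the first base of each site, so after position 39.
Linear molecule, 1 cut → 2 fragments:
  1–39 → 39 bp
  40–149 → 110 bp
Sorted largest to smallest: 110, 39 bp.

110, 39 bp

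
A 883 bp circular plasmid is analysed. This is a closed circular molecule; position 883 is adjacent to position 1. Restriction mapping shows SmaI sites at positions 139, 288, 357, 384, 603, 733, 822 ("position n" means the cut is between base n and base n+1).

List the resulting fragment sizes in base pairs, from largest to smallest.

219, 200, 149, 130, 89, 69, 27 bp

Circular molecule, 7 cuts → 7 fragments:
  288 − 139 = 149 bp
  357 − 288 = 69 bp
  384 − 357 = 27 bp
  603 − 384 = 219 bp
  733 − 603 = 130 bp
  822 − 733 = 89 bp
  wrap: 883 − 822 + 139 = 200 bp
Sorted largest to smallest: 219, 200, 149, 130, 89, 69, 27 bp.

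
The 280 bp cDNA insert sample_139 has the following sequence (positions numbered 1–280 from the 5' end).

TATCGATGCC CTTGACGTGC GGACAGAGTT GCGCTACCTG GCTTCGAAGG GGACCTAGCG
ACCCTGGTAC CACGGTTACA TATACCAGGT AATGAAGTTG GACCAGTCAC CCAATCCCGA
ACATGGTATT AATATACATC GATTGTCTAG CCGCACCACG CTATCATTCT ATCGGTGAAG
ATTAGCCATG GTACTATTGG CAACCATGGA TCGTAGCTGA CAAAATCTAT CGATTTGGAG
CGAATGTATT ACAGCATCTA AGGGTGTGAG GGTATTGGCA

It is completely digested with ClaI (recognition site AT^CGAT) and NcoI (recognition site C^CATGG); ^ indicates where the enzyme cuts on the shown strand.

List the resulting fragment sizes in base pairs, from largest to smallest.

ClaI sites (ATCGAT) start at positions 2, 138, 229.
ClaI cuts after base 2 of each site, so after positions 3, 139, 230.
NcoI sites (CCATGG) start at positions 186, 204.
NcoI cuts after the first base of each site, so after positions 186, 204.
Combined cut positions: 3, 139, 186, 204, 230.
Linear molecule, 5 cuts → 6 fragments:
  1–3 → 3 bp
  4–139 → 136 bp
  140–186 → 47 bp
  187–204 → 18 bp
  205–230 → 26 bp
  231–280 → 50 bp
Sorted largest to smallest: 136, 50, 47, 26, 18, 3 bp.

136, 50, 47, 26, 18, 3 bp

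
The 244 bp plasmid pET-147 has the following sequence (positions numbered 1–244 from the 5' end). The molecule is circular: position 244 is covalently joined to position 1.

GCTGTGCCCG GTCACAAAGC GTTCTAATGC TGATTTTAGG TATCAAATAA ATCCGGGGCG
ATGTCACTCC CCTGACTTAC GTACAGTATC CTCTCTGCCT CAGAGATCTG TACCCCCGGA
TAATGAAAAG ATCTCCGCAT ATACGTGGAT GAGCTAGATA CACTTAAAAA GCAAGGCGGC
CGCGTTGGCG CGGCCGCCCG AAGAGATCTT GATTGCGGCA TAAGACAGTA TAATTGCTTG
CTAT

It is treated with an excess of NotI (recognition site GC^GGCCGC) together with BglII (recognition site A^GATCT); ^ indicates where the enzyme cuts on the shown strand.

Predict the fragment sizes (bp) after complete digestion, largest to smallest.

144, 48, 25, 14, 13 bp

NotI sites (GCGGCCGC) start at positions 176, 190.
NotI cuts after base 2 of each site, so after positions 177, 191.
BglII sites (AGATCT) start at positions 104, 129, 204.
BglII cuts after the first base of each site, so after positions 104, 129, 204.
Combined cut positions: 104, 129, 177, 191, 204.
Circular molecule, 5 cuts → 5 fragments:
  105–129 → 25 bp
  130–177 → 48 bp
  178–191 → 14 bp
  192–204 → 13 bp
  205–244 then 1–104 → 40 + 104 = 144 bp
Sorted largest to smallest: 144, 48, 25, 14, 13 bp.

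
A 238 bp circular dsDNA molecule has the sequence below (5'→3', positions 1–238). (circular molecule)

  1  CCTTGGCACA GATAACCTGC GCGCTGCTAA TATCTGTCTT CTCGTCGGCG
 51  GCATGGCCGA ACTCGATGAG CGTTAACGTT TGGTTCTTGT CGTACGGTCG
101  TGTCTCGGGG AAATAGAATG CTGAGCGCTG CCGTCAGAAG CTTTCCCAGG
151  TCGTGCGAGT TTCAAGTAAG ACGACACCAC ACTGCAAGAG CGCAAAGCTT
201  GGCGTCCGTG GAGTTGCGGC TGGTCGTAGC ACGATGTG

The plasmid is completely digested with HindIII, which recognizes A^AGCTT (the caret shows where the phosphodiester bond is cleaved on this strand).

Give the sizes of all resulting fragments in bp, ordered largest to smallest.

HindIII sites (AAGCTT) start at positions 138, 195.
HindIII cuts after the first base of each site, so after positions 138, 195.
Circular molecule, 2 cuts → 2 fragments:
  139–195 → 57 bp
  196–238 then 1–138 → 43 + 138 = 181 bp
Sorted largest to smallest: 181, 57 bp.

181, 57 bp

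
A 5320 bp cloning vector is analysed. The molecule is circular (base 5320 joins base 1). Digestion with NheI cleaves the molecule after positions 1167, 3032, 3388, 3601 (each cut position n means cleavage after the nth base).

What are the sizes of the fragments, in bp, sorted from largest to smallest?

Circular molecule, 4 cuts → 4 fragments:
  3032 − 1167 = 1865 bp
  3388 − 3032 = 356 bp
  3601 − 3388 = 213 bp
  wrap: 5320 − 3601 + 1167 = 2886 bp
Sorted largest to smallest: 2886, 1865, 356, 213 bp.

2886, 1865, 356, 213 bp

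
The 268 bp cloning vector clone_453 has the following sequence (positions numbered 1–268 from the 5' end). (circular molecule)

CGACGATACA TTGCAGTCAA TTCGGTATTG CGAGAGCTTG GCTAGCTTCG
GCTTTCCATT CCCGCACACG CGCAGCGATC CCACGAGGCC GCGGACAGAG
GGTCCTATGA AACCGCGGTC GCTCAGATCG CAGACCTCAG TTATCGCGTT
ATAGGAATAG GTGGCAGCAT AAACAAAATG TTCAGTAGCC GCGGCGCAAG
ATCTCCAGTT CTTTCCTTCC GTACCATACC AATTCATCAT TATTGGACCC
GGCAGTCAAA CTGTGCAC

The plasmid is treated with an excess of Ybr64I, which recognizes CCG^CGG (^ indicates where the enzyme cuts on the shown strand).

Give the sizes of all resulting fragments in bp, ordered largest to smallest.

Ybr64I sites (CCGCGG) start at positions 89, 113, 189.
Ybr64I cuts after base 3 of each site, so after positions 91, 115, 191.
Circular molecule, 3 cuts → 3 fragments:
  92–115 → 24 bp
  116–191 → 76 bp
  192–268 then 1–91 → 77 + 91 = 168 bp
Sorted largest to smallest: 168, 76, 24 bp.

168, 76, 24 bp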